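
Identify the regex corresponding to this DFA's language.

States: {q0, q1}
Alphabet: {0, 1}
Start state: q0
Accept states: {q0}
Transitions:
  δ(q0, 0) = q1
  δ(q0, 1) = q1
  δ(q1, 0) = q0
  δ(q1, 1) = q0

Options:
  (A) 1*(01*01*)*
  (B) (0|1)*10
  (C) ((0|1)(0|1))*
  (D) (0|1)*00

Check each option against the DFA on short strings; one disagreement eliminates an option:
  (A) 1*(01*01*)*: on '1' the DFA goes q0 → q1 and rejects (q1 ∉ Accept), but the regex matches it → eliminate
  (B) (0|1)*10: on ε the DFA stays in q0 and accepts (q0 ∈ Accept), but the regex does not match it → eliminate
  (C) ((0|1)(0|1))*: agrees with the DFA on every string of length ≤ 6
  (D) (0|1)*00: on ε the DFA stays in q0 and accepts (q0 ∈ Accept), but the regex does not match it → eliminate
Only (C) is consistent with the DFA.
(C) ((0|1)(0|1))*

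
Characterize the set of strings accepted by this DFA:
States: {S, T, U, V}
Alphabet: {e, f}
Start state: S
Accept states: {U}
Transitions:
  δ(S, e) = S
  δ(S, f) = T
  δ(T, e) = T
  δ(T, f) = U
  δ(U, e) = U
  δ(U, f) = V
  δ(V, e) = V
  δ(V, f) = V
Testing a few strings:
  'eee' → reject
  'f' → reject
  'ffe' → accept
  'fef' → accept
State roles: S=zero f's; T=one f; U=two f's; V=≥ three f's (dead)
All strings over {e,f} containing exactly two f's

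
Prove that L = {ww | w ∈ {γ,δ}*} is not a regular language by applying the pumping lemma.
Assume L is regular with pumping length p. Idea: pumping the leading γ-block breaks the equality of the two halves.
Choose s = γ^p δ γ^p δ ∈ L (with w = γ^p δ). |s| = 2p+2 ≥ p. By the pumping lemma, s = xyz with |xy| ≤ p, |y| > 0, so y = γ^k with k ≥ 1, in the first γ-block. Then xy²z = γ^(p+k) δ γ^p δ, of length 2p+2+k. If k is odd this length is odd, so it cannot be of the form ww. If k is even, each half has length p+1+k/2 ≤ p+k, so the first half lies entirely inside the leading γ-block and contains no δ, while the second half ends in δ; the halves differ. Either way xy²z ∉ L.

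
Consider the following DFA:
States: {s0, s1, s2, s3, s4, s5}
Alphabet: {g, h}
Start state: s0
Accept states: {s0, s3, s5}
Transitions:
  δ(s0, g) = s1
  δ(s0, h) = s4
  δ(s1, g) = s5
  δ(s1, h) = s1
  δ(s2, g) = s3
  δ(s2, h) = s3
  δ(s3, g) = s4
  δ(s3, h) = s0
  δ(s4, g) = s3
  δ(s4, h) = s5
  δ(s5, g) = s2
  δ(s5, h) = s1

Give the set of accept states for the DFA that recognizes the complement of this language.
Complement accept states = All states \ Original accept states
= {s0, s1, s2, s3, s4, s5} \ {s0, s3, s5}
{s1, s2, s4}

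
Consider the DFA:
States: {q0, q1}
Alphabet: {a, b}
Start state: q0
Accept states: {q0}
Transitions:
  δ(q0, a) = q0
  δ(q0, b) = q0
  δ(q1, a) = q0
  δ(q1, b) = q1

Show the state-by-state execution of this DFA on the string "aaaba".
read 'a': q0 → q0
  read 'a': q0 → q0
  read 'a': q0 → q0
  read 'b': q0 → q0
  read 'a': q0 → q0
q0 -> q0 -> q0 -> q0 -> q0 -> q0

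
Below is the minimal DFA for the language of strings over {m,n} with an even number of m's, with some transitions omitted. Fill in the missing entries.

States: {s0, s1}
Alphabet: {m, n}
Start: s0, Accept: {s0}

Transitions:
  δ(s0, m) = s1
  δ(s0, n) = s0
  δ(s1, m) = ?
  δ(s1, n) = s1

From the language and accept set, identify what each state tracks — s0: even number of m's so far; s1: odd number of m's so far.
Each missing δ(q, a) is the state matching the new tracked value after reading a.
δ(s1, m) = s0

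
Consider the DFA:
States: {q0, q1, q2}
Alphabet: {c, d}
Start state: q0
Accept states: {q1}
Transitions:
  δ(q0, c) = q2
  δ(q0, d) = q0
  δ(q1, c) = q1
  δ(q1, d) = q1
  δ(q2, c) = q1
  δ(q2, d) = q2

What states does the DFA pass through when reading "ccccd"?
read 'c': q0 → q2
  read 'c': q2 → q1
  read 'c': q1 → q1
  read 'c': q1 → q1
  read 'd': q1 → q1
q0 -> q2 -> q1 -> q1 -> q1 -> q1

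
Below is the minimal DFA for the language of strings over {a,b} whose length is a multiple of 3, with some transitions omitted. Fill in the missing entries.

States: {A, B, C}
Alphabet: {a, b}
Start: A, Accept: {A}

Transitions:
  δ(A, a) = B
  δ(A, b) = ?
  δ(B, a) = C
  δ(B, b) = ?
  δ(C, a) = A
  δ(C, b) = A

From the language and accept set, identify what each state tracks — A: length ≡ 0 (mod 3); B: length ≡ 1 (mod 3); C: length ≡ 2 (mod 3).
Each missing δ(q, a) is the state matching the new tracked value after reading a.
δ(A, b) = B; δ(B, b) = C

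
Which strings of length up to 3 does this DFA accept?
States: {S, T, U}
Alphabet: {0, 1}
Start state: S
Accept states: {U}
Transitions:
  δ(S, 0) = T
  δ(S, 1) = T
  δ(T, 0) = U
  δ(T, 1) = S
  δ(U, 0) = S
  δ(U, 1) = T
00, 10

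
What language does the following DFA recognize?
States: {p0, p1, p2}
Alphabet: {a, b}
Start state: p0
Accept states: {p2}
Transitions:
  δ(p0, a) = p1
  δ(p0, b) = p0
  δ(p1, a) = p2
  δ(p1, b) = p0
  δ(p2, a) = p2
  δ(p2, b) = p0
Testing a few strings:
  'ab' → reject
  'aa' → accept
  'aaaa' → accept
  'b' → reject
State roles: p0=last symbol not a; p1=one trailing a; p2=two trailing a's
All strings over {a,b} ending with aa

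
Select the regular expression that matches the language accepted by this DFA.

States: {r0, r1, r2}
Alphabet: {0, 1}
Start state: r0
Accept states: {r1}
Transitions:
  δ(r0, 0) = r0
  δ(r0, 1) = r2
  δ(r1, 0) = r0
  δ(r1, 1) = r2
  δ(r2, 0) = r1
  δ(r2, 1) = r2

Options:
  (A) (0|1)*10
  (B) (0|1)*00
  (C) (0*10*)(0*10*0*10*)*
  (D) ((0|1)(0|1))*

Check each option against the DFA on short strings; one disagreement eliminates an option:
  (A) (0|1)*10: agrees with the DFA on every string of length ≤ 6
  (B) (0|1)*00: on '00' the DFA goes r0 → r0 → r0 and rejects (r0 ∉ Accept), but the regex matches it → eliminate
  (C) (0*10*)(0*10*0*10*)*: on '1' the DFA goes r0 → r2 and rejects (r2 ∉ Accept), but the regex matches it → eliminate
  (D) ((0|1)(0|1))*: on ε the DFA stays in r0 and rejects (r0 ∉ Accept), but the regex matches it → eliminate
Only (A) is consistent with the DFA.
(A) (0|1)*10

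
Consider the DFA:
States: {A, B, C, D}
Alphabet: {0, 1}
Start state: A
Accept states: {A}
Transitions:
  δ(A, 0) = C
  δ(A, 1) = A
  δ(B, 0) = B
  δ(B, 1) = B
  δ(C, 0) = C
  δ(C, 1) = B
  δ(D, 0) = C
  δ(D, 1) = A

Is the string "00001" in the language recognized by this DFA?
Processing string "00001":
  A --0--> C
  C --0--> C
  C --0--> C
  C --0--> C
  C --1--> B
Final state: B
Accept states: {A}
No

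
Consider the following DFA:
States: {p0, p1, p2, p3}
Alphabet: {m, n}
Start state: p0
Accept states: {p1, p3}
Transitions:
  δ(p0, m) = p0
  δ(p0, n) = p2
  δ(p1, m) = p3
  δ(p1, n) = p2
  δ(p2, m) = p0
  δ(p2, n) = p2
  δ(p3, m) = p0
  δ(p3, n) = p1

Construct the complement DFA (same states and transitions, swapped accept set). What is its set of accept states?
Complement accept states = All states \ Original accept states
= {p0, p1, p2, p3} \ {p1, p3}
{p0, p2}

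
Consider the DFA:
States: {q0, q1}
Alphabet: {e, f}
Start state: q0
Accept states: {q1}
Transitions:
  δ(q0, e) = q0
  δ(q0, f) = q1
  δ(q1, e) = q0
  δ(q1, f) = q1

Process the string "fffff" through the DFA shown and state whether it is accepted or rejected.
Processing string "fffff":
  q0 --f--> q1
  q1 --f--> q1
  q1 --f--> q1
  q1 --f--> q1
  q1 --f--> q1
Final state: q1
Accept states: {q1}
Yes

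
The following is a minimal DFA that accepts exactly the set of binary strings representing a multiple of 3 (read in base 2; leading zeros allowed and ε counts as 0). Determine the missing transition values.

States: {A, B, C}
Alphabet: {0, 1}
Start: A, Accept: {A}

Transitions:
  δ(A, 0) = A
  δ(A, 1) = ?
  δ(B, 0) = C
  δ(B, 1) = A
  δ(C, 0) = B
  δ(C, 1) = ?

From the language and accept set, identify what each state tracks — A: value ≡ 0 (mod 3); B: value ≡ 1 (mod 3); C: value ≡ 2 (mod 3).
Each missing δ(q, a) is the state matching the new tracked value after reading a.
δ(A, 1) = B; δ(C, 1) = C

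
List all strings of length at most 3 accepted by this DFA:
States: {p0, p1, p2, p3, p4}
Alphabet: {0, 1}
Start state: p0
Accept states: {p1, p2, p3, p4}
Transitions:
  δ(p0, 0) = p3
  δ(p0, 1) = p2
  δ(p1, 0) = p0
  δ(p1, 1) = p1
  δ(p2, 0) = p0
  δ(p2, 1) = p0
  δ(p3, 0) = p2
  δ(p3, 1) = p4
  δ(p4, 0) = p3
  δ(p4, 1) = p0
0, 1, 00, 01, 010, 100, 101, 110, 111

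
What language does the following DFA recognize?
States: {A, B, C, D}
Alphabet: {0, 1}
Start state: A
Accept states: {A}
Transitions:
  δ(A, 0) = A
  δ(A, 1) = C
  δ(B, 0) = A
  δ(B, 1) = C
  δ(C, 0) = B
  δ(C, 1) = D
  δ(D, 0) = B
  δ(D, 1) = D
Testing a few strings:
  '0010' → reject
  '001' → reject
  '1011' → reject
  '0' → accept
State roles: A=value ≡ 0 (mod 4); B=value ≡ 2 (mod 4); C=value ≡ 1 (mod 4); D=value ≡ 3 (mod 4)
All binary strings representing a multiple of 4 (read in base 2; leading zeros allowed and ε counts as 0)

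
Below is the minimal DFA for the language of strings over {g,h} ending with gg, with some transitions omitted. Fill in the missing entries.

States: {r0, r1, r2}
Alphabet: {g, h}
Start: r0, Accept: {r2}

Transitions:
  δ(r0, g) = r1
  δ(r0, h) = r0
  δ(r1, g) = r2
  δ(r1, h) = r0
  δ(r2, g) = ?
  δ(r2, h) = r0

From the language and accept set, identify what each state tracks — r0: last symbol not g; r1: one trailing g; r2: two trailing g's.
Each missing δ(q, a) is the state matching the new tracked value after reading a.
δ(r2, g) = r2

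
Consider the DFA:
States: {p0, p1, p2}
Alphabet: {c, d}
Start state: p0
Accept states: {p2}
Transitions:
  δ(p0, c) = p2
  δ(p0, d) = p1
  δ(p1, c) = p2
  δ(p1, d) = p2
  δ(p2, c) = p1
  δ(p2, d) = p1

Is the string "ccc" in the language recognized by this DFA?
Processing string "ccc":
  p0 --c--> p2
  p2 --c--> p1
  p1 --c--> p2
Final state: p2
Accept states: {p2}
Yes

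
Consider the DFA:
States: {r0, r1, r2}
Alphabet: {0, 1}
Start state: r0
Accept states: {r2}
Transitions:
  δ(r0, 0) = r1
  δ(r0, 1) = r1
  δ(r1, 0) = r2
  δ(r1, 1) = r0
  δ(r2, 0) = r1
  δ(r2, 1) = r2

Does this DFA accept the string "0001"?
Processing string "0001":
  r0 --0--> r1
  r1 --0--> r2
  r2 --0--> r1
  r1 --1--> r0
Final state: r0
Accept states: {r2}
No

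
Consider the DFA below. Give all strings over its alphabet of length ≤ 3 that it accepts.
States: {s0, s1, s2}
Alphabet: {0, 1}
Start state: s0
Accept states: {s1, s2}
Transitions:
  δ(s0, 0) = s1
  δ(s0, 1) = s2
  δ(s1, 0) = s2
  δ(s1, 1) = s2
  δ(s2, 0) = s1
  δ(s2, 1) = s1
0, 1, 00, 01, 10, 11, 000, 001, 010, 011, 100, 101, 110, 111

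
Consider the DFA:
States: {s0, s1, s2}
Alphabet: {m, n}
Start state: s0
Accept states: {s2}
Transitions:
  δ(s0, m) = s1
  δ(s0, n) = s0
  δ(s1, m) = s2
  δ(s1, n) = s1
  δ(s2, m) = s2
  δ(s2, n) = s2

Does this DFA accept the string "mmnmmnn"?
Processing string "mmnmmnn":
  s0 --m--> s1
  s1 --m--> s2
  s2 --n--> s2
  s2 --m--> s2
  s2 --m--> s2
  s2 --n--> s2
  s2 --n--> s2
Final state: s2
Accept states: {s2}
Yes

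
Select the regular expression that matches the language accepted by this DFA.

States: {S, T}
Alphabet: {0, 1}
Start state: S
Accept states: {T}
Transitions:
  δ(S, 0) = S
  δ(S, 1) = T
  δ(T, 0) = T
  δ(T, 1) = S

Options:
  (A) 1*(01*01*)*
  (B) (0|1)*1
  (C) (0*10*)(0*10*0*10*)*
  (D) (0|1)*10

Check each option against the DFA on short strings; one disagreement eliminates an option:
  (A) 1*(01*01*)*: on ε the DFA stays in S and rejects (S ∉ Accept), but the regex matches it → eliminate
  (B) (0|1)*1: on '10' the DFA goes S → T → T and accepts (T ∈ Accept), but the regex does not match it → eliminate
  (C) (0*10*)(0*10*0*10*)*: agrees with the DFA on every string of length ≤ 6
  (D) (0|1)*10: on '1' the DFA goes S → T and accepts (T ∈ Accept), but the regex does not match it → eliminate
Only (C) is consistent with the DFA.
(C) (0*10*)(0*10*0*10*)*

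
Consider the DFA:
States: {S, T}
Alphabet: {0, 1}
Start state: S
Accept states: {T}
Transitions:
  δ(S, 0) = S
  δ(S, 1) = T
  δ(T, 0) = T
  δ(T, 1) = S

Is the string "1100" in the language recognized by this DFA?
Processing string "1100":
  S --1--> T
  T --1--> S
  S --0--> S
  S --0--> S
Final state: S
Accept states: {T}
No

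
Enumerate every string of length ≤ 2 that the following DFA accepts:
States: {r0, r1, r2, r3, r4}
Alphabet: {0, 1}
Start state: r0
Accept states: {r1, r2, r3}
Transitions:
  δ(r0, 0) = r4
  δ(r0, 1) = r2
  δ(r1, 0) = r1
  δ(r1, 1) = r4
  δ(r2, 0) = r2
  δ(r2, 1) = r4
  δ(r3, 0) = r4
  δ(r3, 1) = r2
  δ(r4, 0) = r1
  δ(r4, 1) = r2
1, 00, 01, 10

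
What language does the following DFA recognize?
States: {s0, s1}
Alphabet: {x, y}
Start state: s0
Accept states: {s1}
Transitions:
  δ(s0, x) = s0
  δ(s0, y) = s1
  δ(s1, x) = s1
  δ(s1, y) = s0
Testing a few strings:
  'xyx' → accept
  'xx' → reject
  'xxx' → reject
  'x' → reject
State roles: s0=even number of y's so far; s1=odd number of y's so far
All strings over {x,y} with an odd number of y's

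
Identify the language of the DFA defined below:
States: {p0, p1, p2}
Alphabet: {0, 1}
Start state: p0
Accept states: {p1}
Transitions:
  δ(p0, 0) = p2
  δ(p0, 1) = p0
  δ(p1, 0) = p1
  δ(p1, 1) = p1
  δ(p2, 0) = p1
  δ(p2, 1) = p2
Testing a few strings:
  '0110' → accept
  '00' → accept
  '1000' → accept
  '1100' → accept
State roles: p0=zero 0's seen; p1=≥ two 0's seen; p2=one 0 seen
All binary strings containing at least two 0's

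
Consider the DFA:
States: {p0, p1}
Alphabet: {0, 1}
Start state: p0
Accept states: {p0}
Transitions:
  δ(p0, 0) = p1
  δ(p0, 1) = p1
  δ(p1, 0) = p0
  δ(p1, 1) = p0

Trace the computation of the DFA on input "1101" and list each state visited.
read '1': p0 → p1
  read '1': p1 → p0
  read '0': p0 → p1
  read '1': p1 → p0
p0 -> p1 -> p0 -> p1 -> p0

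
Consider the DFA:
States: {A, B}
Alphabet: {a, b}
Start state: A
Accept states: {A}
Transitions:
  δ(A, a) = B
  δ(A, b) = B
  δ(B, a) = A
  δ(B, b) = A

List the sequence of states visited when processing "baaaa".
read 'b': A → B
  read 'a': B → A
  read 'a': A → B
  read 'a': B → A
  read 'a': A → B
A -> B -> A -> B -> A -> B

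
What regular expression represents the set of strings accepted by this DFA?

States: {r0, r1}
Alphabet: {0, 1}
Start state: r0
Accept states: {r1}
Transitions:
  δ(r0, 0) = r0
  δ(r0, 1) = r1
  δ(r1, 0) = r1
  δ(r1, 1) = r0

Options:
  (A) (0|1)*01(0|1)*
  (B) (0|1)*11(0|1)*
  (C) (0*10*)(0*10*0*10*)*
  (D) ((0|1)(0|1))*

Check each option against the DFA on short strings; one disagreement eliminates an option:
  (A) (0|1)*01(0|1)*: on '1' the DFA goes r0 → r1 and accepts (r1 ∈ Accept), but the regex does not match it → eliminate
  (B) (0|1)*11(0|1)*: on '1' the DFA goes r0 → r1 and accepts (r1 ∈ Accept), but the regex does not match it → eliminate
  (C) (0*10*)(0*10*0*10*)*: agrees with the DFA on every string of length ≤ 6
  (D) ((0|1)(0|1))*: on ε the DFA stays in r0 and rejects (r0 ∉ Accept), but the regex matches it → eliminate
Only (C) is consistent with the DFA.
(C) (0*10*)(0*10*0*10*)*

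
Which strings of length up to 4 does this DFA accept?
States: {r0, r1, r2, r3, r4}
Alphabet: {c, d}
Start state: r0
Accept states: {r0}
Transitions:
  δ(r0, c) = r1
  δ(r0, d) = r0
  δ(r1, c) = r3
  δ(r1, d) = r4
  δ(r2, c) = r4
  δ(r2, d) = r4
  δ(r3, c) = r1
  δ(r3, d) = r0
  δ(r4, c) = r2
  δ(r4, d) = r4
ε, d, dd, ccd, ddd, ccdd, dccd, dddd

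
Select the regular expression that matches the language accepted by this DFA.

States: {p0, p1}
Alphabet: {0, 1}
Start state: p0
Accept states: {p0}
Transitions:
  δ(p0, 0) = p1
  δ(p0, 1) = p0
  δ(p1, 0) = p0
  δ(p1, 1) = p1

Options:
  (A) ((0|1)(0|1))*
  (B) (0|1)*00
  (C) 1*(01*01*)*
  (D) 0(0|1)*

Check each option against the DFA on short strings; one disagreement eliminates an option:
  (A) ((0|1)(0|1))*: on '1' the DFA goes p0 → p0 and accepts (p0 ∈ Accept), but the regex does not match it → eliminate
  (B) (0|1)*00: on ε the DFA stays in p0 and accepts (p0 ∈ Accept), but the regex does not match it → eliminate
  (C) 1*(01*01*)*: agrees with the DFA on every string of length ≤ 6
  (D) 0(0|1)*: on ε the DFA stays in p0 and accepts (p0 ∈ Accept), but the regex does not match it → eliminate
Only (C) is consistent with the DFA.
(C) 1*(01*01*)*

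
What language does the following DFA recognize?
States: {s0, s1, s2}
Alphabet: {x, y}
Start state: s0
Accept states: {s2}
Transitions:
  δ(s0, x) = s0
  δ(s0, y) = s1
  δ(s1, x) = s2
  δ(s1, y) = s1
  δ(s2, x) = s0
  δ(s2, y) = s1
Testing a few strings:
  'x' → reject
  'yyxx' → reject
  'yxx' → reject
  'yy' → reject
State roles: s0=no suffix match; s1=one trailing y; s2=suffix is yx
All strings over {x,y} ending with yx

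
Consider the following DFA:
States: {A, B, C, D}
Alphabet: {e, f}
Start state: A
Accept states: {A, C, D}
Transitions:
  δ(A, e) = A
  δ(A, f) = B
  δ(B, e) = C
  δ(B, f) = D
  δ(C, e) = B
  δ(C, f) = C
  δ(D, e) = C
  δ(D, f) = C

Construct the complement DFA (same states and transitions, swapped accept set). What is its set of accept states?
Complement accept states = All states \ Original accept states
= {A, B, C, D} \ {A, C, D}
{B}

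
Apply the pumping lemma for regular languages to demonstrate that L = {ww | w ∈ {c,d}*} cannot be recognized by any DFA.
Assume L is regular with pumping length p. Idea: pumping the leading c-block breaks the equality of the two halves.
Choose s = c^p d c^p d ∈ L (with w = c^p d). |s| = 2p+2 ≥ p. By the pumping lemma, s = xyz with |xy| ≤ p, |y| > 0, so y = c^k with k ≥ 1, in the first c-block. Then xy²z = c^(p+k) d c^p d, of length 2p+2+k. If k is odd this length is odd, so it cannot be of the form ww. If k is even, each half has length p+1+k/2 ≤ p+k, so the first half lies entirely inside the leading c-block and contains no d, while the second half ends in d; the halves differ. Either way xy²z ∉ L.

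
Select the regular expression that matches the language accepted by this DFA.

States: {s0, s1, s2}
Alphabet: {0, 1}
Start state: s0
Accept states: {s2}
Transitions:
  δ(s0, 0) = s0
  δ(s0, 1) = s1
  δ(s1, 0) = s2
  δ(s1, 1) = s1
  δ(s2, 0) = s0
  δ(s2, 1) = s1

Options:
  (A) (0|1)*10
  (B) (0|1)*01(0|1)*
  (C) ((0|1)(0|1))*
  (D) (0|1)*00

Check each option against the DFA on short strings; one disagreement eliminates an option:
  (A) (0|1)*10: agrees with the DFA on every string of length ≤ 6
  (B) (0|1)*01(0|1)*: on '01' the DFA goes s0 → s0 → s1 and rejects (s1 ∉ Accept), but the regex matches it → eliminate
  (C) ((0|1)(0|1))*: on ε the DFA stays in s0 and rejects (s0 ∉ Accept), but the regex matches it → eliminate
  (D) (0|1)*00: on '00' the DFA goes s0 → s0 → s0 and rejects (s0 ∉ Accept), but the regex matches it → eliminate
Only (A) is consistent with the DFA.
(A) (0|1)*10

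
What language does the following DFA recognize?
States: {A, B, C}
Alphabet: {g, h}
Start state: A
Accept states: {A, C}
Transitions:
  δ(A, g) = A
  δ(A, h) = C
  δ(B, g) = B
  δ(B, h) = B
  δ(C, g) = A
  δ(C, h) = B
Testing a few strings:
  'ghhh' → reject
  'hg' → accept
  'hgg' → accept
  'gg' → accept
State roles: A=last symbol not h (ok); B=saw hh (dead); C=last symbol h (ok)
All strings over {g,h} with no two consecutive h's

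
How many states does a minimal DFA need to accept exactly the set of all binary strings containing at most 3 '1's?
By Myhill–Nerode, count the distinguishable equivalence classes: 5 classes — having seen 0, 1, …, 3, or >3 copies of '1'; counts 0 through 3 are accepting and >3 is dead.
5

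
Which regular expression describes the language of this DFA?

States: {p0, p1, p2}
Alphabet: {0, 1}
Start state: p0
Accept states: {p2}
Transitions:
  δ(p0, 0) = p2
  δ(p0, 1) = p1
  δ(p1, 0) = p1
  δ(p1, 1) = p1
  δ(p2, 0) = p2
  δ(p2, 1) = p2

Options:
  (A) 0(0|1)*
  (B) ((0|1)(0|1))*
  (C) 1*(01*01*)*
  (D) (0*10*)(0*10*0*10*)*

Check each option against the DFA on short strings; one disagreement eliminates an option:
  (A) 0(0|1)*: agrees with the DFA on every string of length ≤ 6
  (B) ((0|1)(0|1))*: on ε the DFA stays in p0 and rejects (p0 ∉ Accept), but the regex matches it → eliminate
  (C) 1*(01*01*)*: on ε the DFA stays in p0 and rejects (p0 ∉ Accept), but the regex matches it → eliminate
  (D) (0*10*)(0*10*0*10*)*: on '0' the DFA goes p0 → p2 and accepts (p2 ∈ Accept), but the regex does not match it → eliminate
Only (A) is consistent with the DFA.
(A) 0(0|1)*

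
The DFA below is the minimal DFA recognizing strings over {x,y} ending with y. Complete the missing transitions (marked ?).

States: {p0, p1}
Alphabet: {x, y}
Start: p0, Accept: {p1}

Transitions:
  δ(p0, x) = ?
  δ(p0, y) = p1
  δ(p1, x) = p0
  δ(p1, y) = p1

From the language and accept set, identify what each state tracks — p0: last symbol not y; p1: last symbol is y.
Each missing δ(q, a) is the state matching the new tracked value after reading a.
δ(p0, x) = p0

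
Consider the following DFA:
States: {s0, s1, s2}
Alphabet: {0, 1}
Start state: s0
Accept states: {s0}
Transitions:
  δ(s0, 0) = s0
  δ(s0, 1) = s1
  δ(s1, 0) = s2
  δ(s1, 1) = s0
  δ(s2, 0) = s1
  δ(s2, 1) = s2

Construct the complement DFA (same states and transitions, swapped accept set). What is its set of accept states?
Complement accept states = All states \ Original accept states
= {s0, s1, s2} \ {s0}
{s1, s2}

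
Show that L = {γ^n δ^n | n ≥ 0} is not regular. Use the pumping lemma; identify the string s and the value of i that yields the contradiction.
Assume L is regular with pumping length p. Idea: pumping the γ-block changes the count balance.
Choose s = γ^p δ^p (length 2p ≥ p). By the pumping lemma, s = xyz with |xy| ≤ p, |y| > 0. So y = γ^k for some k > 0 (since xy is entirely within the γ's). Pumping gives xy²z = γ^(p+k) δ^p, which is not in L since p+k ≠ p.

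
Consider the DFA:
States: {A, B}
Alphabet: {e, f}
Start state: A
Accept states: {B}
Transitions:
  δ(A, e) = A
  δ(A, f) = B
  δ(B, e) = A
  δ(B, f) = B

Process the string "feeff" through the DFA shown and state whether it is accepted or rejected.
Processing string "feeff":
  A --f--> B
  B --e--> A
  A --e--> A
  A --f--> B
  B --f--> B
Final state: B
Accept states: {B}
Yes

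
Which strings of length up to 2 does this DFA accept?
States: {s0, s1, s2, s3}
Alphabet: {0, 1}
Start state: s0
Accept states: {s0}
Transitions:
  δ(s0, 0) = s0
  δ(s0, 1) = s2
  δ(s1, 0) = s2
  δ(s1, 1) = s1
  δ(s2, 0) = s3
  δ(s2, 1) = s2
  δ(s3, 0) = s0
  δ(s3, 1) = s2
ε, 0, 00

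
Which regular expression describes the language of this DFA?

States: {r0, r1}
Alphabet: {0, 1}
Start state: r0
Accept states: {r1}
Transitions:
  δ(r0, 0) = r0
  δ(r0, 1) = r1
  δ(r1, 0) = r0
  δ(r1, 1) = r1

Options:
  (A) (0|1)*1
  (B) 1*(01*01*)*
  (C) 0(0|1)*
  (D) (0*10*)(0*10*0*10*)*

Check each option against the DFA on short strings; one disagreement eliminates an option:
  (A) (0|1)*1: agrees with the DFA on every string of length ≤ 6
  (B) 1*(01*01*)*: on ε the DFA stays in r0 and rejects (r0 ∉ Accept), but the regex matches it → eliminate
  (C) 0(0|1)*: on '0' the DFA goes r0 → r0 and rejects (r0 ∉ Accept), but the regex matches it → eliminate
  (D) (0*10*)(0*10*0*10*)*: on '10' the DFA goes r0 → r1 → r0 and rejects (r0 ∉ Accept), but the regex matches it → eliminate
Only (A) is consistent with the DFA.
(A) (0|1)*1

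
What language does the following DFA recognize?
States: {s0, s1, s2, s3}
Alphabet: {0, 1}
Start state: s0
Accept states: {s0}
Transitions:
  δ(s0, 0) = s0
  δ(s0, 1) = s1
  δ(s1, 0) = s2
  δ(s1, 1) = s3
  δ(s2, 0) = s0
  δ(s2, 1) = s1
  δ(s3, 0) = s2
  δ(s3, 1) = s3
Testing a few strings:
  '01' → reject
  '1100' → accept
  '1' → reject
  '1011' → reject
State roles: s0=value ≡ 0 (mod 4); s1=value ≡ 1 (mod 4); s2=value ≡ 2 (mod 4); s3=value ≡ 3 (mod 4)
All binary strings representing a multiple of 4 (read in base 2; leading zeros allowed and ε counts as 0)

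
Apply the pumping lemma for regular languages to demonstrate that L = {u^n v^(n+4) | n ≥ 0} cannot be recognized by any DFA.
Assume L is regular with pumping length p. Idea: pumping the u-block breaks the fixed offset of 4.
Choose s = u^p v^(p+4) ∈ L. By the pumping lemma, s = xyz with |xy| ≤ p, |y| > 0, so y = u^k with k ≥ 1. Then xy²z = u^(p+k) v^(p+4). For this to be in L we would need p+4 = (p+k)+4, i.e. k = 0, contradicting k ≥ 1. So xy²z ∉ L.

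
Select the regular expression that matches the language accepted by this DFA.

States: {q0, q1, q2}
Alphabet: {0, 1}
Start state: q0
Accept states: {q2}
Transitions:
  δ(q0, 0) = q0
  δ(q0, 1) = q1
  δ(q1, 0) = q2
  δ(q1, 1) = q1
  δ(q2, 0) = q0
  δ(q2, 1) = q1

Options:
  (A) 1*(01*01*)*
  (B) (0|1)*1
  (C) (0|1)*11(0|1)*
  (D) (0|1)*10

Check each option against the DFA on short strings; one disagreement eliminates an option:
  (A) 1*(01*01*)*: on ε the DFA stays in q0 and rejects (q0 ∉ Accept), but the regex matches it → eliminate
  (B) (0|1)*1: on '1' the DFA goes q0 → q1 and rejects (q1 ∉ Accept), but the regex matches it → eliminate
  (C) (0|1)*11(0|1)*: on '10' the DFA goes q0 → q1 → q2 and accepts (q2 ∈ Accept), but the regex does not match it → eliminate
  (D) (0|1)*10: agrees with the DFA on every string of length ≤ 6
Only (D) is consistent with the DFA.
(D) (0|1)*10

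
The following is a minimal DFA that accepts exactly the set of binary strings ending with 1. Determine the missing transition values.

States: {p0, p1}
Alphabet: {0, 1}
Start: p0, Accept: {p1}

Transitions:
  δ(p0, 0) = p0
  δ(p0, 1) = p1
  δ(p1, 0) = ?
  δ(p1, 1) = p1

From the language and accept set, identify what each state tracks — p0: last symbol not 1; p1: last symbol is 1.
Each missing δ(q, a) is the state matching the new tracked value after reading a.
δ(p1, 0) = p0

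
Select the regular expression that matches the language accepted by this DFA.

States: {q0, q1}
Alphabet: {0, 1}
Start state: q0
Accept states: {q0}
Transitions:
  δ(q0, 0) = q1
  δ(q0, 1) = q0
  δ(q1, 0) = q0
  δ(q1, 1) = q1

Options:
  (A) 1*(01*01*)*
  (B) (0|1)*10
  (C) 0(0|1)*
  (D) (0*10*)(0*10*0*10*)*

Check each option against the DFA on short strings; one disagreement eliminates an option:
  (A) 1*(01*01*)*: agrees with the DFA on every string of length ≤ 6
  (B) (0|1)*10: on ε the DFA stays in q0 and accepts (q0 ∈ Accept), but the regex does not match it → eliminate
  (C) 0(0|1)*: on ε the DFA stays in q0 and accepts (q0 ∈ Accept), but the regex does not match it → eliminate
  (D) (0*10*)(0*10*0*10*)*: on ε the DFA stays in q0 and accepts (q0 ∈ Accept), but the regex does not match it → eliminate
Only (A) is consistent with the DFA.
(A) 1*(01*01*)*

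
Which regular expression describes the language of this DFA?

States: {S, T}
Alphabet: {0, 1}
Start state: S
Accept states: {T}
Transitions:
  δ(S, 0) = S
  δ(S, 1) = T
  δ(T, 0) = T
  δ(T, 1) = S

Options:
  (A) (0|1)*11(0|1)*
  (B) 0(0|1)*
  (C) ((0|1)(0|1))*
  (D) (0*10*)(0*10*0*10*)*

Check each option against the DFA on short strings; one disagreement eliminates an option:
  (A) (0|1)*11(0|1)*: on '1' the DFA goes S → T and accepts (T ∈ Accept), but the regex does not match it → eliminate
  (B) 0(0|1)*: on '0' the DFA goes S → S and rejects (S ∉ Accept), but the regex matches it → eliminate
  (C) ((0|1)(0|1))*: on ε the DFA stays in S and rejects (S ∉ Accept), but the regex matches it → eliminate
  (D) (0*10*)(0*10*0*10*)*: agrees with the DFA on every string of length ≤ 6
Only (D) is consistent with the DFA.
(D) (0*10*)(0*10*0*10*)*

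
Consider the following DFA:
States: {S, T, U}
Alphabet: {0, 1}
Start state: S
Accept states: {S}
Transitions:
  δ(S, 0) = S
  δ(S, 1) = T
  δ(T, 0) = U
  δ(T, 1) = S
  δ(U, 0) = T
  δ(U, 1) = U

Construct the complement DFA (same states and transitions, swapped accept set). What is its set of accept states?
Complement accept states = All states \ Original accept states
= {S, T, U} \ {S}
{T, U}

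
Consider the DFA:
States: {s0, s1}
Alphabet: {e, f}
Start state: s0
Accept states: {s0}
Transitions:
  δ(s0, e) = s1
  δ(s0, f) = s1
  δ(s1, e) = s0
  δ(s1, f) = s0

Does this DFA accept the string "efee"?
Processing string "efee":
  s0 --e--> s1
  s1 --f--> s0
  s0 --e--> s1
  s1 --e--> s0
Final state: s0
Accept states: {s0}
Yes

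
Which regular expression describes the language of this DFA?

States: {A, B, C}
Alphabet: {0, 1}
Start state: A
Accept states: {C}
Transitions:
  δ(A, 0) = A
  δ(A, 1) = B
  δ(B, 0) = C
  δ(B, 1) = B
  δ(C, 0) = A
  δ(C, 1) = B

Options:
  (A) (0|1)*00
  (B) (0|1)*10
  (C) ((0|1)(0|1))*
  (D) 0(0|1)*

Check each option against the DFA on short strings; one disagreement eliminates an option:
  (A) (0|1)*00: on '00' the DFA goes A → A → A and rejects (A ∉ Accept), but the regex matches it → eliminate
  (B) (0|1)*10: agrees with the DFA on every string of length ≤ 6
  (C) ((0|1)(0|1))*: on ε the DFA stays in A and rejects (A ∉ Accept), but the regex matches it → eliminate
  (D) 0(0|1)*: on '0' the DFA goes A → A and rejects (A ∉ Accept), but the regex matches it → eliminate
Only (B) is consistent with the DFA.
(B) (0|1)*10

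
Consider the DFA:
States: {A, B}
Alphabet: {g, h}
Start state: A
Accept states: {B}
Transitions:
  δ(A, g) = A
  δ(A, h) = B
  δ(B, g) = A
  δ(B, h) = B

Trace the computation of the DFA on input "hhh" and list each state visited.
read 'h': A → B
  read 'h': B → B
  read 'h': B → B
A -> B -> B -> B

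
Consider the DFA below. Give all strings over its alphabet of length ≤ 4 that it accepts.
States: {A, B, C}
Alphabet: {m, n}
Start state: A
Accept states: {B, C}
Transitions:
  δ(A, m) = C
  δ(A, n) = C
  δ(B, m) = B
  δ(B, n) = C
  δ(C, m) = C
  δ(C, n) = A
m, n, mm, nm, mmm, mnm, mnn, nmm, nnm, nnn, mmmm, mmnm, mmnn, mnmm, mnnm, nmmm, nmnm, nmnn, nnmm, nnnm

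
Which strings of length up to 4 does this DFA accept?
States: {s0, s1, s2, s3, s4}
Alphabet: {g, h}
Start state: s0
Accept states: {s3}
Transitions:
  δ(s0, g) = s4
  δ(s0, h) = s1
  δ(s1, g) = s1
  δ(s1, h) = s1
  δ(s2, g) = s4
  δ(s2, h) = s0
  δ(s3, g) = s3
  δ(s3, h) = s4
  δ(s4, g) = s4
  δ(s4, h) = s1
None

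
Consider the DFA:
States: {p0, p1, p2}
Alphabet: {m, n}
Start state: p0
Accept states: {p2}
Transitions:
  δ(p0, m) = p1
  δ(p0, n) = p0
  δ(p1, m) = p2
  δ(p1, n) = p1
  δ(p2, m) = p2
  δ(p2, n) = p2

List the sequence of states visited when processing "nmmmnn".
read 'n': p0 → p0
  read 'm': p0 → p1
  read 'm': p1 → p2
  read 'm': p2 → p2
  read 'n': p2 → p2
  read 'n': p2 → p2
p0 -> p0 -> p1 -> p2 -> p2 -> p2 -> p2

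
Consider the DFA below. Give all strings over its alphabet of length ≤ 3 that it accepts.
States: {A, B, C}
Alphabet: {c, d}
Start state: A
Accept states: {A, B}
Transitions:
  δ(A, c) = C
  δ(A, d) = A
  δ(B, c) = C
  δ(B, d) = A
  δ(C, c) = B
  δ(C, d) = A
ε, d, cc, cd, dd, ccd, cdd, dcc, dcd, ddd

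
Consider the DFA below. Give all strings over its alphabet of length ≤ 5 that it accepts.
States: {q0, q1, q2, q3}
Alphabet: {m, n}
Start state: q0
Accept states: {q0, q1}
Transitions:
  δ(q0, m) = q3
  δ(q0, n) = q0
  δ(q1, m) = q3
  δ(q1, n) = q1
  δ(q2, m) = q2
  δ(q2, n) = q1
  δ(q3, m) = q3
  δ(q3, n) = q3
ε, n, nn, nnn, nnnn, nnnnn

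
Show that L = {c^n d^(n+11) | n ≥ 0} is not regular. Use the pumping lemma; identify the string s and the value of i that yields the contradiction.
Assume L is regular with pumping length p. Idea: pumping the c-block breaks the fixed offset of 11.
Choose s = c^p d^(p+11) ∈ L. By the pumping lemma, s = xyz with |xy| ≤ p, |y| > 0, so y = c^k with k ≥ 1. Then xy²z = c^(p+k) d^(p+11). For this to be in L we would need p+11 = (p+k)+11, i.e. k = 0, contradicting k ≥ 1. So xy²z ∉ L.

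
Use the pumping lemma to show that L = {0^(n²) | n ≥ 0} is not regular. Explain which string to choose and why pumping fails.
Assume L is regular with pumping length p. Idea: pumping adds a fixed amount, but gaps between consecutive squares grow.
Choose s = 0^(p²) (length p² ≥ p). By the pumping lemma, s = xyz with |xy| ≤ p, |y| > 0, so |y| = k with 1 ≤ k ≤ p. Then |xy²z| = p²+k. Since p² < p²+k ≤ p²+p < (p+1)², the length p²+k lies strictly between consecutive squares, so it is not a perfect square and xy²z ∉ L.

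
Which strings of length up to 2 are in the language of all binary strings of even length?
ε, 00, 01, 10, 11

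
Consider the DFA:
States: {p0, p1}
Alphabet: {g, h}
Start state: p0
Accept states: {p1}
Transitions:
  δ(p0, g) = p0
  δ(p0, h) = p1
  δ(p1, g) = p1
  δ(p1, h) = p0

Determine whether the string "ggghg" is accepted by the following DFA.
Processing string "ggghg":
  p0 --g--> p0
  p0 --g--> p0
  p0 --g--> p0
  p0 --h--> p1
  p1 --g--> p1
Final state: p1
Accept states: {p1}
Yes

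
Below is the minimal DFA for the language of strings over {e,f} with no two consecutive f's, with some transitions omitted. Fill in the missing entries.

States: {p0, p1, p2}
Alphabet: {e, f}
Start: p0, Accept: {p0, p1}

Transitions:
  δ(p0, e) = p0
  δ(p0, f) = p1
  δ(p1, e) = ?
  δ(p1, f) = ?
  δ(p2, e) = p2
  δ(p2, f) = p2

From the language and accept set, identify what each state tracks — p0: last symbol not f (ok); p1: last symbol f (ok); p2: saw ff (dead).
Each missing δ(q, a) is the state matching the new tracked value after reading a.
δ(p1, e) = p0; δ(p1, f) = p2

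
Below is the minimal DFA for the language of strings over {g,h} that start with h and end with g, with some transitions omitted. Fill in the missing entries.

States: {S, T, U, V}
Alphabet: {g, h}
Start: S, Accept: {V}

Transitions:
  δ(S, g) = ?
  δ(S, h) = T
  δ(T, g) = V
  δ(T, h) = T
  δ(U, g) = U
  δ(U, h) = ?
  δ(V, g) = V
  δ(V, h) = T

From the language and accept set, identify what each state tracks — S: no input read; T: started with h, last symbol h; U: started with g (dead); V: started with h, last symbol g.
Each missing δ(q, a) is the state matching the new tracked value after reading a.
δ(S, g) = U; δ(U, h) = U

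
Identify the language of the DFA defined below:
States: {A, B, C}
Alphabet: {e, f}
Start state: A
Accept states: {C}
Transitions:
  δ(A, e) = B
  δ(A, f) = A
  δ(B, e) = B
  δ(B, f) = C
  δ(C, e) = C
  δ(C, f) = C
Testing a few strings:
  'fff' → reject
  'eee' → reject
  'eff' → accept
  'e' → reject
State roles: A=no e seen yet; B=seen a e, waiting for f; C=substring ef seen
All strings over {e,f} containing the substring ef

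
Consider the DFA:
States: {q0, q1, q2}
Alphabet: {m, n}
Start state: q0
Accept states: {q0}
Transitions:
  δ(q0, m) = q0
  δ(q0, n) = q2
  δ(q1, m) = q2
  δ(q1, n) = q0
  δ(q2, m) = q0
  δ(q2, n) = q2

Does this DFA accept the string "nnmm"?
Processing string "nnmm":
  q0 --n--> q2
  q2 --n--> q2
  q2 --m--> q0
  q0 --m--> q0
Final state: q0
Accept states: {q0}
Yes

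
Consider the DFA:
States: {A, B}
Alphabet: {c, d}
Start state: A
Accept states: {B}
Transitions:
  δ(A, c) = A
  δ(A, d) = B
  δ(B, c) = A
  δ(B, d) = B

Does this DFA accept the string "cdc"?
Processing string "cdc":
  A --c--> A
  A --d--> B
  B --c--> A
Final state: A
Accept states: {B}
No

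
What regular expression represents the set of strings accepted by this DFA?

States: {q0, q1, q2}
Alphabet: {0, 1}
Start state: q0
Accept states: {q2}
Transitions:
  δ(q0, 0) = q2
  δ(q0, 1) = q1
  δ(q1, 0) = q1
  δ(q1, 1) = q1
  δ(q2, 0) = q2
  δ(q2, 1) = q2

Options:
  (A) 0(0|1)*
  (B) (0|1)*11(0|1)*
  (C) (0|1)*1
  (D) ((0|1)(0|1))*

Check each option against the DFA on short strings; one disagreement eliminates an option:
  (A) 0(0|1)*: agrees with the DFA on every string of length ≤ 6
  (B) (0|1)*11(0|1)*: on '0' the DFA goes q0 → q2 and accepts (q2 ∈ Accept), but the regex does not match it → eliminate
  (C) (0|1)*1: on '0' the DFA goes q0 → q2 and accepts (q2 ∈ Accept), but the regex does not match it → eliminate
  (D) ((0|1)(0|1))*: on ε the DFA stays in q0 and rejects (q0 ∉ Accept), but the regex matches it → eliminate
Only (A) is consistent with the DFA.
(A) 0(0|1)*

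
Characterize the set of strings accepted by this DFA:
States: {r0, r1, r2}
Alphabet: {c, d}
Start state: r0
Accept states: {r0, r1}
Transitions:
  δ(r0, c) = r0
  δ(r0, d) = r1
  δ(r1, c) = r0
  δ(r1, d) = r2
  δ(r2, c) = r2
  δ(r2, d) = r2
Testing a few strings:
  'ccd' → accept
  'dcd' → accept
  'ccdc' → accept
  'cdcc' → accept
State roles: r0=last symbol not d (ok); r1=last symbol d (ok); r2=saw dd (dead)
All strings over {c,d} with no two consecutive d's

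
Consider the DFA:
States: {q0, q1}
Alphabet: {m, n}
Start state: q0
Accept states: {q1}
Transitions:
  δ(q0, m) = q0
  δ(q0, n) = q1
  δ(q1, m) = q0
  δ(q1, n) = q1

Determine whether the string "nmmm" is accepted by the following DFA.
Processing string "nmmm":
  q0 --n--> q1
  q1 --m--> q0
  q0 --m--> q0
  q0 --m--> q0
Final state: q0
Accept states: {q1}
No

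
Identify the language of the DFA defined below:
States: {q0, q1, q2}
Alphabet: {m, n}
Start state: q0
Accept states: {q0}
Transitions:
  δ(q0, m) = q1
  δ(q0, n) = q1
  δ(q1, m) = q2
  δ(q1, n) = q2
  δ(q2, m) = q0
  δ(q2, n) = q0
Testing a few strings:
  'nn' → reject
  'n' → reject
  'nnnm' → reject
  'mnn' → accept
State roles: q0=length ≡ 0 (mod 3); q1=length ≡ 1 (mod 3); q2=length ≡ 2 (mod 3)
All strings over {m,n} whose length is a multiple of 3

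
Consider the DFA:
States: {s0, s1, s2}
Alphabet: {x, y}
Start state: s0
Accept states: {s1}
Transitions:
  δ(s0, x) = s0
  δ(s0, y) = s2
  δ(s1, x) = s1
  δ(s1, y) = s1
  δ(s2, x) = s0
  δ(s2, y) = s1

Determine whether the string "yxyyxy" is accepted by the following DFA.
Processing string "yxyyxy":
  s0 --y--> s2
  s2 --x--> s0
  s0 --y--> s2
  s2 --y--> s1
  s1 --x--> s1
  s1 --y--> s1
Final state: s1
Accept states: {s1}
Yes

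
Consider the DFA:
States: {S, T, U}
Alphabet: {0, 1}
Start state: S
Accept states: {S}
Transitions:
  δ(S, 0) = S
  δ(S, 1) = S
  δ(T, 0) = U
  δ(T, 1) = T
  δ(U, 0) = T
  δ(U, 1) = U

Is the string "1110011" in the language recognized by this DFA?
Processing string "1110011":
  S --1--> S
  S --1--> S
  S --1--> S
  S --0--> S
  S --0--> S
  S --1--> S
  S --1--> S
Final state: S
Accept states: {S}
Yes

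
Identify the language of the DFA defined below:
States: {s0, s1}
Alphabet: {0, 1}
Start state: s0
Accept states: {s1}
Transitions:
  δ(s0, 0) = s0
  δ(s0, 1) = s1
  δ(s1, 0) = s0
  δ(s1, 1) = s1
Testing a few strings:
  '0' → reject
  '00' → reject
  '101' → accept
  '111' → accept
State roles: s0=last symbol not 1; s1=last symbol is 1
All binary strings ending with 1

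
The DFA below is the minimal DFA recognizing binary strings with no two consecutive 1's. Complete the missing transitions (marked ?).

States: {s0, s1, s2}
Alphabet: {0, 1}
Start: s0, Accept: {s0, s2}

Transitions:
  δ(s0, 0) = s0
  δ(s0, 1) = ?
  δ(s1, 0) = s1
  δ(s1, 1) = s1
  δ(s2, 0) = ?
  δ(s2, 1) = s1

From the language and accept set, identify what each state tracks — s0: last symbol not 1 (ok); s1: saw 11 (dead); s2: last symbol 1 (ok).
Each missing δ(q, a) is the state matching the new tracked value after reading a.
δ(s0, 1) = s2; δ(s2, 0) = s0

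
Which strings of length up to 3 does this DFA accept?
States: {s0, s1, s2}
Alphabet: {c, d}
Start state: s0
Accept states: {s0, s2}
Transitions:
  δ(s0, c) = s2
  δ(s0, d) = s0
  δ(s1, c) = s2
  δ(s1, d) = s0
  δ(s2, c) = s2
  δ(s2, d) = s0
ε, c, d, cc, cd, dc, dd, ccc, ccd, cdc, cdd, dcc, dcd, ddc, ddd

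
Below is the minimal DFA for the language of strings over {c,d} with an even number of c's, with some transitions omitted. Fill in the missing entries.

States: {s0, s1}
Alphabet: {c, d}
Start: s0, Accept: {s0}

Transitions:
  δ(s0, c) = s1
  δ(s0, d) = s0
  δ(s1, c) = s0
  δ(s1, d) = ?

From the language and accept set, identify what each state tracks — s0: even number of c's so far; s1: odd number of c's so far.
Each missing δ(q, a) is the state matching the new tracked value after reading a.
δ(s1, d) = s1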